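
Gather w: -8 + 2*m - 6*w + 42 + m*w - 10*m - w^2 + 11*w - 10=-8*m - w^2 + w*(m + 5) + 24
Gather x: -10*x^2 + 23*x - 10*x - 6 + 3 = -10*x^2 + 13*x - 3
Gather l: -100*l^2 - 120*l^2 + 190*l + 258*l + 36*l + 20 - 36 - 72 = -220*l^2 + 484*l - 88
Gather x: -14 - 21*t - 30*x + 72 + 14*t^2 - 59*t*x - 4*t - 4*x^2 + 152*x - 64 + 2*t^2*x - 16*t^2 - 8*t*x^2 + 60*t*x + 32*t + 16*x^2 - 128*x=-2*t^2 + 7*t + x^2*(12 - 8*t) + x*(2*t^2 + t - 6) - 6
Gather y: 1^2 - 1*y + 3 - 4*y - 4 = -5*y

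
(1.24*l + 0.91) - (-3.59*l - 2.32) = 4.83*l + 3.23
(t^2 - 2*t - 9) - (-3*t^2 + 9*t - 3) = 4*t^2 - 11*t - 6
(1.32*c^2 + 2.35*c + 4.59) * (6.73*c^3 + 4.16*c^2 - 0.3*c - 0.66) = 8.8836*c^5 + 21.3067*c^4 + 40.2707*c^3 + 17.5182*c^2 - 2.928*c - 3.0294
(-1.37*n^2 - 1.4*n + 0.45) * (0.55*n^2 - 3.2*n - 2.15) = -0.7535*n^4 + 3.614*n^3 + 7.673*n^2 + 1.57*n - 0.9675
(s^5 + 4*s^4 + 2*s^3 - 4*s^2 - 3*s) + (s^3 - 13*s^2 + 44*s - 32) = s^5 + 4*s^4 + 3*s^3 - 17*s^2 + 41*s - 32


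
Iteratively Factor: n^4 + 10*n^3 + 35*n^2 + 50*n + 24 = (n + 1)*(n^3 + 9*n^2 + 26*n + 24) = (n + 1)*(n + 2)*(n^2 + 7*n + 12) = (n + 1)*(n + 2)*(n + 4)*(n + 3)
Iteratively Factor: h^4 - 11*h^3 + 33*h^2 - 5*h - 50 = (h + 1)*(h^3 - 12*h^2 + 45*h - 50) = (h - 5)*(h + 1)*(h^2 - 7*h + 10) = (h - 5)*(h - 2)*(h + 1)*(h - 5)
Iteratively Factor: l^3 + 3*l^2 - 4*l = (l)*(l^2 + 3*l - 4) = l*(l + 4)*(l - 1)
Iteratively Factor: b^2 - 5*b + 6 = (b - 3)*(b - 2)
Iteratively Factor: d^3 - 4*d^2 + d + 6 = (d + 1)*(d^2 - 5*d + 6) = (d - 2)*(d + 1)*(d - 3)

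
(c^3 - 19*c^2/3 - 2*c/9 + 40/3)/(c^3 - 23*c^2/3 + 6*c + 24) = (c - 5/3)/(c - 3)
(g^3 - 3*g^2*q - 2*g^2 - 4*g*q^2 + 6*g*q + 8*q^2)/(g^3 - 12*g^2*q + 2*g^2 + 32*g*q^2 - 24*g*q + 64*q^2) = (-g^2 - g*q + 2*g + 2*q)/(-g^2 + 8*g*q - 2*g + 16*q)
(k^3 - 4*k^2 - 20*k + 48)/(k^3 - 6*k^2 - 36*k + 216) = (k^2 + 2*k - 8)/(k^2 - 36)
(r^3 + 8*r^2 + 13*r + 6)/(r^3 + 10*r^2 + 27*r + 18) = (r + 1)/(r + 3)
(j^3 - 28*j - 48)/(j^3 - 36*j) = (j^2 + 6*j + 8)/(j*(j + 6))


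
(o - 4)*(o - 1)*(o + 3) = o^3 - 2*o^2 - 11*o + 12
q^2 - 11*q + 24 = (q - 8)*(q - 3)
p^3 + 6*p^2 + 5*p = p*(p + 1)*(p + 5)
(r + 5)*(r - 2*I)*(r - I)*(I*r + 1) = I*r^4 + 4*r^3 + 5*I*r^3 + 20*r^2 - 5*I*r^2 - 2*r - 25*I*r - 10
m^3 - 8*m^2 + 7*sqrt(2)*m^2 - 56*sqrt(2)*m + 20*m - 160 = (m - 8)*(m + 2*sqrt(2))*(m + 5*sqrt(2))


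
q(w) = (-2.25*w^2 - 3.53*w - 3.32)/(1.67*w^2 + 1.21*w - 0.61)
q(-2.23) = -1.33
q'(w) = (-4.5*w - 3.53)/(1.67*w^2 + 1.21*w - 0.61) + (-3.34*w - 1.21)*(-2.25*w^2 - 3.53*w - 3.32)/(1.67*w^2 + 1.21*w - 0.61)^2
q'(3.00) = 0.23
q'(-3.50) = -0.01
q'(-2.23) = -0.36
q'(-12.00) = 0.01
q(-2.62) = -1.24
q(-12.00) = -1.26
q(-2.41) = -1.28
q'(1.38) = 1.74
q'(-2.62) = -0.14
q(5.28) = -1.62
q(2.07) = -2.24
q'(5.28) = 0.06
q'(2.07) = 0.59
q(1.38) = -2.94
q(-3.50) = -1.19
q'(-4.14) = 0.01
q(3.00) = -1.89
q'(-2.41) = -0.23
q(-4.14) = -1.19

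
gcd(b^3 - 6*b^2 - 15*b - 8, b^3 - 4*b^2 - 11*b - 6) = b^2 + 2*b + 1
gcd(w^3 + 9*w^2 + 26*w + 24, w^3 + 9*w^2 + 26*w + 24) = w^3 + 9*w^2 + 26*w + 24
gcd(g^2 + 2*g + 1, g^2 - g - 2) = g + 1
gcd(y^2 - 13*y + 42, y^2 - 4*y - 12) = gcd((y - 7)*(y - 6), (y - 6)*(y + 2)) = y - 6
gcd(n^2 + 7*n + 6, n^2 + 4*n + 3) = n + 1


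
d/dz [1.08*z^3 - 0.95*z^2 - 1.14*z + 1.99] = 3.24*z^2 - 1.9*z - 1.14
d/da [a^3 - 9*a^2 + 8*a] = 3*a^2 - 18*a + 8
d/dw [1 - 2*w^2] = -4*w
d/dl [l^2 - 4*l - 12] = 2*l - 4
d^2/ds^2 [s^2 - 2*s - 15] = 2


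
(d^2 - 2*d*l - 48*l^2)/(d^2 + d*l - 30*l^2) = (d - 8*l)/(d - 5*l)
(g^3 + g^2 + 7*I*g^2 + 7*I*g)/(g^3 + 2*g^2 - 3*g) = (g^2 + g + 7*I*g + 7*I)/(g^2 + 2*g - 3)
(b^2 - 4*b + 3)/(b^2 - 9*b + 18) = (b - 1)/(b - 6)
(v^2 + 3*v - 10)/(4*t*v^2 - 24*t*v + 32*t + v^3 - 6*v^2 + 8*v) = (v + 5)/(4*t*v - 16*t + v^2 - 4*v)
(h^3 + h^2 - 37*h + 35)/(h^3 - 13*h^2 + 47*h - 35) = (h + 7)/(h - 7)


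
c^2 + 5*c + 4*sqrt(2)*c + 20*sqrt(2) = (c + 5)*(c + 4*sqrt(2))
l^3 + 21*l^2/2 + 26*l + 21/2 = (l + 1/2)*(l + 3)*(l + 7)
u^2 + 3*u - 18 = (u - 3)*(u + 6)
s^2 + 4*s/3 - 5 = (s - 5/3)*(s + 3)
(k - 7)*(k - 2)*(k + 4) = k^3 - 5*k^2 - 22*k + 56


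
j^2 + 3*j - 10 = (j - 2)*(j + 5)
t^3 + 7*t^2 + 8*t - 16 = (t - 1)*(t + 4)^2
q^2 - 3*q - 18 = (q - 6)*(q + 3)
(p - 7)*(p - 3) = p^2 - 10*p + 21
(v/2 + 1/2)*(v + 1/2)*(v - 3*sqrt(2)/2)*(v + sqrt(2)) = v^4/2 - sqrt(2)*v^3/4 + 3*v^3/4 - 5*v^2/4 - 3*sqrt(2)*v^2/8 - 9*v/4 - sqrt(2)*v/8 - 3/4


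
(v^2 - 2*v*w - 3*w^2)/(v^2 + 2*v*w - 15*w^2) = (v + w)/(v + 5*w)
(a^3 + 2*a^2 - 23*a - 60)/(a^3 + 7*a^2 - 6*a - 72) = (a^2 - 2*a - 15)/(a^2 + 3*a - 18)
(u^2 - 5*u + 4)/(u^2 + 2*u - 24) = (u - 1)/(u + 6)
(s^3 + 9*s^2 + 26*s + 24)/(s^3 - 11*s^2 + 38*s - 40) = (s^3 + 9*s^2 + 26*s + 24)/(s^3 - 11*s^2 + 38*s - 40)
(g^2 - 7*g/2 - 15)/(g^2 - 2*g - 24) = (g + 5/2)/(g + 4)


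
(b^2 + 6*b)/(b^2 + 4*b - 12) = b/(b - 2)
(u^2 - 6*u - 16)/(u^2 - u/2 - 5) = 2*(u - 8)/(2*u - 5)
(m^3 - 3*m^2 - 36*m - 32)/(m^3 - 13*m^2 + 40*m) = (m^2 + 5*m + 4)/(m*(m - 5))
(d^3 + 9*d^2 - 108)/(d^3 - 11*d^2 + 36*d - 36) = (d^2 + 12*d + 36)/(d^2 - 8*d + 12)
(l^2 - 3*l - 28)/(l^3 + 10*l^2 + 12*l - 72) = (l^2 - 3*l - 28)/(l^3 + 10*l^2 + 12*l - 72)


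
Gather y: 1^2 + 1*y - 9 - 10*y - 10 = -9*y - 18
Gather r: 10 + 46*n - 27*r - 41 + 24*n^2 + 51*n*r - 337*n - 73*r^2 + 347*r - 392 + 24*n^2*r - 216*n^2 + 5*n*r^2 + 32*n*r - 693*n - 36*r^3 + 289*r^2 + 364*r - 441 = -192*n^2 - 984*n - 36*r^3 + r^2*(5*n + 216) + r*(24*n^2 + 83*n + 684) - 864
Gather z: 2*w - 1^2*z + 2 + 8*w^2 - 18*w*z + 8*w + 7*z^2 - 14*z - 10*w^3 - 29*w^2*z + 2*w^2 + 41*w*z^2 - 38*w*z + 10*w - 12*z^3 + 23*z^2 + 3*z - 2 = -10*w^3 + 10*w^2 + 20*w - 12*z^3 + z^2*(41*w + 30) + z*(-29*w^2 - 56*w - 12)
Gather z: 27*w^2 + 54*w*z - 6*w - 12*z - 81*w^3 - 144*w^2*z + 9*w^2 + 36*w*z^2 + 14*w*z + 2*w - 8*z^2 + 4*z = -81*w^3 + 36*w^2 - 4*w + z^2*(36*w - 8) + z*(-144*w^2 + 68*w - 8)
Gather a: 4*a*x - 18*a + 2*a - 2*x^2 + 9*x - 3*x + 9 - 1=a*(4*x - 16) - 2*x^2 + 6*x + 8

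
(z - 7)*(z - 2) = z^2 - 9*z + 14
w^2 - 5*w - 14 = (w - 7)*(w + 2)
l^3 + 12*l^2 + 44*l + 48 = (l + 2)*(l + 4)*(l + 6)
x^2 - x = x*(x - 1)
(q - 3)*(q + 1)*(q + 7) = q^3 + 5*q^2 - 17*q - 21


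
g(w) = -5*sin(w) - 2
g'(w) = -5*cos(w)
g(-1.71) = 2.95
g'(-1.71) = 0.69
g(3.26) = -1.41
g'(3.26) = 4.96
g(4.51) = 2.90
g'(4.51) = 1.01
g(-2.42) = 1.30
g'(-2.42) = 3.75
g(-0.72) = 1.30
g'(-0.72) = -3.76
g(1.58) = -7.00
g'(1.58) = 0.05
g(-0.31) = -0.47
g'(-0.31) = -4.76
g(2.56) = -4.75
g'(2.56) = 4.18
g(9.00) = -4.06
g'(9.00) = 4.56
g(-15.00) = 1.25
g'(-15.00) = 3.80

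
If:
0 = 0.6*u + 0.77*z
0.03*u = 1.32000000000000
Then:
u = 44.00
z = -34.29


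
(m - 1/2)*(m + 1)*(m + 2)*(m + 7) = m^4 + 19*m^3/2 + 18*m^2 + 5*m/2 - 7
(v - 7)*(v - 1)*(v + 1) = v^3 - 7*v^2 - v + 7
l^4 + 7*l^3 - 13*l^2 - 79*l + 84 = (l - 3)*(l - 1)*(l + 4)*(l + 7)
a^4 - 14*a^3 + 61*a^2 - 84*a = a*(a - 7)*(a - 4)*(a - 3)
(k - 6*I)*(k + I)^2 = k^3 - 4*I*k^2 + 11*k + 6*I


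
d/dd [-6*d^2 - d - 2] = -12*d - 1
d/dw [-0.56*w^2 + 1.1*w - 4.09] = 1.1 - 1.12*w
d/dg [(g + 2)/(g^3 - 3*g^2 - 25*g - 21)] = (g^3 - 3*g^2 - 25*g + (g + 2)*(-3*g^2 + 6*g + 25) - 21)/(-g^3 + 3*g^2 + 25*g + 21)^2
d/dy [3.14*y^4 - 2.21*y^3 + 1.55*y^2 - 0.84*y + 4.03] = 12.56*y^3 - 6.63*y^2 + 3.1*y - 0.84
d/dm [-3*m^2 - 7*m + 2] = -6*m - 7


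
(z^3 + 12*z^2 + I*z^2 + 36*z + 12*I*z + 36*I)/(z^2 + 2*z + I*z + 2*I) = (z^2 + 12*z + 36)/(z + 2)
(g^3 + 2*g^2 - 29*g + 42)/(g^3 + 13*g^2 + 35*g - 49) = (g^2 - 5*g + 6)/(g^2 + 6*g - 7)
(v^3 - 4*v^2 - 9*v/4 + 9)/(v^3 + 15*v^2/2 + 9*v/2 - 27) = (v^2 - 5*v/2 - 6)/(v^2 + 9*v + 18)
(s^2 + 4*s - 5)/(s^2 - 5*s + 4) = (s + 5)/(s - 4)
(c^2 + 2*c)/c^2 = (c + 2)/c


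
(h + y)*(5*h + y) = 5*h^2 + 6*h*y + y^2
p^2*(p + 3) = p^3 + 3*p^2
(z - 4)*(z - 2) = z^2 - 6*z + 8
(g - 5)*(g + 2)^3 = g^4 + g^3 - 18*g^2 - 52*g - 40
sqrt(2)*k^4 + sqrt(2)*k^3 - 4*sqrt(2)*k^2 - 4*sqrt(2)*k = k*(k - 2)*(k + 2)*(sqrt(2)*k + sqrt(2))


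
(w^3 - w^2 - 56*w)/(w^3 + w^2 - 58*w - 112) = w/(w + 2)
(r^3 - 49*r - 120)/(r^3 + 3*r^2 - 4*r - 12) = (r^2 - 3*r - 40)/(r^2 - 4)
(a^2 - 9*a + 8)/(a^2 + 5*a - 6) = (a - 8)/(a + 6)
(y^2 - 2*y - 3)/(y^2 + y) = (y - 3)/y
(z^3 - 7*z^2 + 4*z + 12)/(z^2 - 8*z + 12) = z + 1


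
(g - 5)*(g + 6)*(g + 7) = g^3 + 8*g^2 - 23*g - 210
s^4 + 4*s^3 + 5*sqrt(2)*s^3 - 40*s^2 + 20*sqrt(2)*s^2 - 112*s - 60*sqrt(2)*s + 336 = (s - 2)*(s + 6)*(s - 2*sqrt(2))*(s + 7*sqrt(2))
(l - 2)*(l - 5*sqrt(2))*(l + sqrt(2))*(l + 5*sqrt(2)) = l^4 - 2*l^3 + sqrt(2)*l^3 - 50*l^2 - 2*sqrt(2)*l^2 - 50*sqrt(2)*l + 100*l + 100*sqrt(2)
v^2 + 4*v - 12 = (v - 2)*(v + 6)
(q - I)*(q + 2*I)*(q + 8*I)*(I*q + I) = I*q^4 - 9*q^3 + I*q^3 - 9*q^2 - 6*I*q^2 - 16*q - 6*I*q - 16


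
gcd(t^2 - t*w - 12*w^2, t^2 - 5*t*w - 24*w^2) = t + 3*w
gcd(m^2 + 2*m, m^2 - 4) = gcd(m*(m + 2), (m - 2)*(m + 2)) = m + 2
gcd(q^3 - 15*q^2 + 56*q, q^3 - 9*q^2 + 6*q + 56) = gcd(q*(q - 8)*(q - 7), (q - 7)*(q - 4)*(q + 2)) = q - 7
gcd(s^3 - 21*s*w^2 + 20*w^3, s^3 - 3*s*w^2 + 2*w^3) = s - w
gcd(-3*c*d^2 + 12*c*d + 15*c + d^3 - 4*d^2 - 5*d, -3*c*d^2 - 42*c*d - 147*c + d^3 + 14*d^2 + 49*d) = 3*c - d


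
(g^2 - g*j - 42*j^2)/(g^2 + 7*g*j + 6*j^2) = (g - 7*j)/(g + j)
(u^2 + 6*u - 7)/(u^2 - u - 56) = (u - 1)/(u - 8)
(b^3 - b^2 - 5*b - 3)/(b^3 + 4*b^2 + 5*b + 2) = (b - 3)/(b + 2)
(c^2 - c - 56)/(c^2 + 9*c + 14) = (c - 8)/(c + 2)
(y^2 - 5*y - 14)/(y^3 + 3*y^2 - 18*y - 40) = (y - 7)/(y^2 + y - 20)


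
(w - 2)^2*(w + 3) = w^3 - w^2 - 8*w + 12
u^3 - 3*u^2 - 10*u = u*(u - 5)*(u + 2)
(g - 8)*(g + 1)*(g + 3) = g^3 - 4*g^2 - 29*g - 24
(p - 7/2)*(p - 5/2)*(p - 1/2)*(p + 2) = p^4 - 9*p^3/2 - 5*p^2/4 + 153*p/8 - 35/4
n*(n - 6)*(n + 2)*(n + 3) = n^4 - n^3 - 24*n^2 - 36*n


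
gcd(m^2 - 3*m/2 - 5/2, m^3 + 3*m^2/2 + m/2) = m + 1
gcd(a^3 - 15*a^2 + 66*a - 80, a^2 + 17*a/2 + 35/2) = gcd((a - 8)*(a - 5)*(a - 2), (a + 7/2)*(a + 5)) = 1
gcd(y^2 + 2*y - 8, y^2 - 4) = y - 2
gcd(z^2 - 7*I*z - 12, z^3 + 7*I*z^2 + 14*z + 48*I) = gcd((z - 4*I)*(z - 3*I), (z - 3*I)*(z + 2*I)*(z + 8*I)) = z - 3*I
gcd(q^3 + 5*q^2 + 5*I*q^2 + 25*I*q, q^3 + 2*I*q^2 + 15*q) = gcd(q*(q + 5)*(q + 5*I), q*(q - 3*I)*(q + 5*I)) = q^2 + 5*I*q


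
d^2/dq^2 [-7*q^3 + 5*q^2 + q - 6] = 10 - 42*q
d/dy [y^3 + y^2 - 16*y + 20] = 3*y^2 + 2*y - 16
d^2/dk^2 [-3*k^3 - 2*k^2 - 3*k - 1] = -18*k - 4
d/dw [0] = 0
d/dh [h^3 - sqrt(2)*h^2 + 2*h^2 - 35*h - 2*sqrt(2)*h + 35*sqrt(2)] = 3*h^2 - 2*sqrt(2)*h + 4*h - 35 - 2*sqrt(2)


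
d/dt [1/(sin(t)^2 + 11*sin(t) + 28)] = -(2*sin(t) + 11)*cos(t)/(sin(t)^2 + 11*sin(t) + 28)^2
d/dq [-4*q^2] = -8*q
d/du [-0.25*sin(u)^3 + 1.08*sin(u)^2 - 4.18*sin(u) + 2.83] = (-0.75*sin(u)^2 + 2.16*sin(u) - 4.18)*cos(u)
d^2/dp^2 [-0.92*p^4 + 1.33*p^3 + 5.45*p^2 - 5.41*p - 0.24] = -11.04*p^2 + 7.98*p + 10.9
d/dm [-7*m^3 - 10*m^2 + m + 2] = -21*m^2 - 20*m + 1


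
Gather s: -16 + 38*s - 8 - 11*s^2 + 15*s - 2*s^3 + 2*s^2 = -2*s^3 - 9*s^2 + 53*s - 24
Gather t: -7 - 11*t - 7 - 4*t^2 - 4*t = -4*t^2 - 15*t - 14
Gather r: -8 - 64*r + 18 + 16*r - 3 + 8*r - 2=5 - 40*r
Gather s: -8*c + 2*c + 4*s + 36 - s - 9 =-6*c + 3*s + 27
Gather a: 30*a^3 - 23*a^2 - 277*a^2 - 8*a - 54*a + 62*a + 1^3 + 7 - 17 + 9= 30*a^3 - 300*a^2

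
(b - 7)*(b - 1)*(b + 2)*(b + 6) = b^4 - 45*b^2 - 40*b + 84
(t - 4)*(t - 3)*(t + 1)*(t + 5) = t^4 - t^3 - 25*t^2 + 37*t + 60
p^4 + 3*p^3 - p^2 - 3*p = p*(p - 1)*(p + 1)*(p + 3)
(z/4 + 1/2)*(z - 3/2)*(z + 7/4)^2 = z^4/4 + z^3 + 29*z^2/64 - 287*z/128 - 147/64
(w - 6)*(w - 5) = w^2 - 11*w + 30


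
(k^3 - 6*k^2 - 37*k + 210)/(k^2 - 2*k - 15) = (k^2 - k - 42)/(k + 3)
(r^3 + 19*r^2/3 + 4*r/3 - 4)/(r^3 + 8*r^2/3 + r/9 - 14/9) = 3*(r + 6)/(3*r + 7)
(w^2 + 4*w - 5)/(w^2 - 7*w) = (w^2 + 4*w - 5)/(w*(w - 7))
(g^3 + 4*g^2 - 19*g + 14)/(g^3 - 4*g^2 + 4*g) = (g^2 + 6*g - 7)/(g*(g - 2))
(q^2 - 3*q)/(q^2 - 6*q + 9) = q/(q - 3)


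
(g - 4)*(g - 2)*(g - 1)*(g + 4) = g^4 - 3*g^3 - 14*g^2 + 48*g - 32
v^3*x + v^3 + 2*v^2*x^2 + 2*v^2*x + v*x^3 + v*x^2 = (v + x)^2*(v*x + v)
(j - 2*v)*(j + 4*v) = j^2 + 2*j*v - 8*v^2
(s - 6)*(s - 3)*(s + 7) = s^3 - 2*s^2 - 45*s + 126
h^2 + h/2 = h*(h + 1/2)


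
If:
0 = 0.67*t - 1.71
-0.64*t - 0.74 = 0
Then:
No Solution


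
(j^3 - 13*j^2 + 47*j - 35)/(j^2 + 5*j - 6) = (j^2 - 12*j + 35)/(j + 6)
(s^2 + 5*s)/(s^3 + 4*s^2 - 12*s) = (s + 5)/(s^2 + 4*s - 12)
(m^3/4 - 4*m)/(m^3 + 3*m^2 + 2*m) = (m^2 - 16)/(4*(m^2 + 3*m + 2))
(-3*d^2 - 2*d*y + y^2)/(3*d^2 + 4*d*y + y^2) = (-3*d + y)/(3*d + y)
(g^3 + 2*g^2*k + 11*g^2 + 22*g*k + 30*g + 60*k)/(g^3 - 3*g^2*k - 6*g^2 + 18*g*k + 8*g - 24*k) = (g^3 + 2*g^2*k + 11*g^2 + 22*g*k + 30*g + 60*k)/(g^3 - 3*g^2*k - 6*g^2 + 18*g*k + 8*g - 24*k)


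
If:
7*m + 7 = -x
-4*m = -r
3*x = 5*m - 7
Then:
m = -7/13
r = -28/13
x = -42/13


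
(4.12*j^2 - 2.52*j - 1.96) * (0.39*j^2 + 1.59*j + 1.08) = 1.6068*j^4 + 5.568*j^3 - 0.3216*j^2 - 5.838*j - 2.1168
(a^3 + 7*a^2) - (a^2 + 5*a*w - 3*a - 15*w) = a^3 + 6*a^2 - 5*a*w + 3*a + 15*w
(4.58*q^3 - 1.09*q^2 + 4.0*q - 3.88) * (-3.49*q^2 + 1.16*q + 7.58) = -15.9842*q^5 + 9.1169*q^4 + 19.492*q^3 + 9.919*q^2 + 25.8192*q - 29.4104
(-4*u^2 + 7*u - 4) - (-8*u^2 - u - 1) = 4*u^2 + 8*u - 3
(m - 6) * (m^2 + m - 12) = m^3 - 5*m^2 - 18*m + 72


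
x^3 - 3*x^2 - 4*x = x*(x - 4)*(x + 1)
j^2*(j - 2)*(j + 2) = j^4 - 4*j^2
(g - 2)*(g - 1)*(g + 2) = g^3 - g^2 - 4*g + 4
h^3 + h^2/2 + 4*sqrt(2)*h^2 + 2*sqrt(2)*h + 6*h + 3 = (h + 1/2)*(h + sqrt(2))*(h + 3*sqrt(2))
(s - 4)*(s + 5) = s^2 + s - 20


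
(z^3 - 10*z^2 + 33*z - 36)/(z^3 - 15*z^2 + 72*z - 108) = (z^2 - 7*z + 12)/(z^2 - 12*z + 36)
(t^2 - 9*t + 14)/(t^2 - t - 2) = (t - 7)/(t + 1)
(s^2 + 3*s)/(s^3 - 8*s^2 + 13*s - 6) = s*(s + 3)/(s^3 - 8*s^2 + 13*s - 6)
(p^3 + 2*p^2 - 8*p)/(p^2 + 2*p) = (p^2 + 2*p - 8)/(p + 2)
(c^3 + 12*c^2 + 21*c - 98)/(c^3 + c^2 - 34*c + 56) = (c + 7)/(c - 4)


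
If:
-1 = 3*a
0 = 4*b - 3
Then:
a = -1/3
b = 3/4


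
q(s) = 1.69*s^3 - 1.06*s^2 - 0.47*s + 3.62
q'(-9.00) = 429.28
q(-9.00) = -1310.02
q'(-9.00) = 429.28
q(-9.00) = -1310.02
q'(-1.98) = 23.60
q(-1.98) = -12.72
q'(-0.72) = 3.68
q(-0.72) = 2.78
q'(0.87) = 1.52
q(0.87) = 3.52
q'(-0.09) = -0.24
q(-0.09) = 3.65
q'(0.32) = -0.63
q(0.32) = 3.42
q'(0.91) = 1.80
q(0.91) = 3.59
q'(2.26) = 20.63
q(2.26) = 16.65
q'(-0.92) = 5.77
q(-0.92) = 1.84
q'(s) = 5.07*s^2 - 2.12*s - 0.47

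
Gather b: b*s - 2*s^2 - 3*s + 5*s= b*s - 2*s^2 + 2*s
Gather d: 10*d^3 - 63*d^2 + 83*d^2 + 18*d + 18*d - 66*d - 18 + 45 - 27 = 10*d^3 + 20*d^2 - 30*d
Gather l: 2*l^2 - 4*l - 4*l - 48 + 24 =2*l^2 - 8*l - 24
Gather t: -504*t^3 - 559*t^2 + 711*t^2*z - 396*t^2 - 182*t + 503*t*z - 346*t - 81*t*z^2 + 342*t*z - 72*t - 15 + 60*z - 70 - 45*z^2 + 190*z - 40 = -504*t^3 + t^2*(711*z - 955) + t*(-81*z^2 + 845*z - 600) - 45*z^2 + 250*z - 125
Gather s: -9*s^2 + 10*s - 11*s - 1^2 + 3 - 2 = -9*s^2 - s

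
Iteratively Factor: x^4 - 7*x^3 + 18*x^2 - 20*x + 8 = (x - 2)*(x^3 - 5*x^2 + 8*x - 4) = (x - 2)^2*(x^2 - 3*x + 2) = (x - 2)^2*(x - 1)*(x - 2)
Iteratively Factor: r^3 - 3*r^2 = (r - 3)*(r^2) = r*(r - 3)*(r)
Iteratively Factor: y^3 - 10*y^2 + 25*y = (y - 5)*(y^2 - 5*y) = (y - 5)^2*(y)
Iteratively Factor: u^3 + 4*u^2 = (u)*(u^2 + 4*u) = u*(u + 4)*(u)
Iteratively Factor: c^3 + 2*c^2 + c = (c + 1)*(c^2 + c) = (c + 1)^2*(c)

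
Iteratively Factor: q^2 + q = (q + 1)*(q)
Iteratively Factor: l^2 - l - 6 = (l - 3)*(l + 2)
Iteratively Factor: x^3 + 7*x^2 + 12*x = (x)*(x^2 + 7*x + 12) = x*(x + 3)*(x + 4)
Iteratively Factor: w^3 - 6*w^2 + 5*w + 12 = (w - 4)*(w^2 - 2*w - 3) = (w - 4)*(w - 3)*(w + 1)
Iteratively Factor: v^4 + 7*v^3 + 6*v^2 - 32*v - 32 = (v + 4)*(v^3 + 3*v^2 - 6*v - 8) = (v + 1)*(v + 4)*(v^2 + 2*v - 8) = (v - 2)*(v + 1)*(v + 4)*(v + 4)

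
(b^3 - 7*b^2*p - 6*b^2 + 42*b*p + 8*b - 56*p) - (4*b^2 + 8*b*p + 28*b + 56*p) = b^3 - 7*b^2*p - 10*b^2 + 34*b*p - 20*b - 112*p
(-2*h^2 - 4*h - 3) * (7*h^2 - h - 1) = -14*h^4 - 26*h^3 - 15*h^2 + 7*h + 3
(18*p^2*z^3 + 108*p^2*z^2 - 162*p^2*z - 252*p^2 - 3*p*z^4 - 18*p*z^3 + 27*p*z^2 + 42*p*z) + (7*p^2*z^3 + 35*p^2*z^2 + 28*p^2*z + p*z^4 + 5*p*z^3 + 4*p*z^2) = 25*p^2*z^3 + 143*p^2*z^2 - 134*p^2*z - 252*p^2 - 2*p*z^4 - 13*p*z^3 + 31*p*z^2 + 42*p*z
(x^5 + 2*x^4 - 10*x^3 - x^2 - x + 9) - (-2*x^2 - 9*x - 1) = x^5 + 2*x^4 - 10*x^3 + x^2 + 8*x + 10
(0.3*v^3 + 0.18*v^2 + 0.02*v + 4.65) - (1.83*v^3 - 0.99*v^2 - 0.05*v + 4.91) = -1.53*v^3 + 1.17*v^2 + 0.07*v - 0.26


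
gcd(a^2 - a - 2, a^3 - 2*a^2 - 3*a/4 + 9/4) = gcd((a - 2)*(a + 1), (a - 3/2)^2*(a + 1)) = a + 1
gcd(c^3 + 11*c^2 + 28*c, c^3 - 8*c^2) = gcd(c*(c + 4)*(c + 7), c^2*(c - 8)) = c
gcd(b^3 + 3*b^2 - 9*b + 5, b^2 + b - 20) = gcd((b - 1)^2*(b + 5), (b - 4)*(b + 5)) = b + 5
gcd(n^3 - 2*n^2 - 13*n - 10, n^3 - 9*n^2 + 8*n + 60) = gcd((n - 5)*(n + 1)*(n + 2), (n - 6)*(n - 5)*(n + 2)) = n^2 - 3*n - 10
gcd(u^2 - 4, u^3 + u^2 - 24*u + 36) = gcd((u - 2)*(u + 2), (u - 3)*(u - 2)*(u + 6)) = u - 2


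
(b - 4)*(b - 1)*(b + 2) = b^3 - 3*b^2 - 6*b + 8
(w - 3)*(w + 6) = w^2 + 3*w - 18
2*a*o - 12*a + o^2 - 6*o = (2*a + o)*(o - 6)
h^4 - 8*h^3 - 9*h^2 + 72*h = h*(h - 8)*(h - 3)*(h + 3)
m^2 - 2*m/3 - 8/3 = (m - 2)*(m + 4/3)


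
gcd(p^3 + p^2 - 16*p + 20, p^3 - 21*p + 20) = p + 5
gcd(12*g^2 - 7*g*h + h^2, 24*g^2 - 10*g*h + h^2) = 4*g - h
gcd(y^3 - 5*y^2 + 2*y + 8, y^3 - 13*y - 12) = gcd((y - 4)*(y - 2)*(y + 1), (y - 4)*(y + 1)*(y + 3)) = y^2 - 3*y - 4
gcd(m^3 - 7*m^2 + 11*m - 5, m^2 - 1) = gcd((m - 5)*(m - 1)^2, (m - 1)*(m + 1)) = m - 1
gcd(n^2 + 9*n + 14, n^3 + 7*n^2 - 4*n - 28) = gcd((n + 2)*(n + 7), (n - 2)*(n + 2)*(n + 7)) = n^2 + 9*n + 14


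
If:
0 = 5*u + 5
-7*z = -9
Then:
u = -1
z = 9/7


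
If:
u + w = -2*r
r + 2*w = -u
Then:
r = w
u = -3*w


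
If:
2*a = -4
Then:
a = -2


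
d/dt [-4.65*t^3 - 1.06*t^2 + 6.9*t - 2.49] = -13.95*t^2 - 2.12*t + 6.9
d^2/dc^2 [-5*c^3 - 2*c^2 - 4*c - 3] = -30*c - 4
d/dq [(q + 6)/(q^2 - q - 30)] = (q^2 - q - (q + 6)*(2*q - 1) - 30)/(-q^2 + q + 30)^2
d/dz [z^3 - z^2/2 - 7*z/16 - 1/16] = 3*z^2 - z - 7/16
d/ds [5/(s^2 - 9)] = -10*s/(s^2 - 9)^2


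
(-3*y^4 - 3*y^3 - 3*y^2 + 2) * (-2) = 6*y^4 + 6*y^3 + 6*y^2 - 4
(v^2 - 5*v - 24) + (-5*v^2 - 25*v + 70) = -4*v^2 - 30*v + 46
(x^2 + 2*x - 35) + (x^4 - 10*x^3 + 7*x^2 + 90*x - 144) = x^4 - 10*x^3 + 8*x^2 + 92*x - 179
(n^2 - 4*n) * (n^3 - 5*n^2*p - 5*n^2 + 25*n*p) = n^5 - 5*n^4*p - 9*n^4 + 45*n^3*p + 20*n^3 - 100*n^2*p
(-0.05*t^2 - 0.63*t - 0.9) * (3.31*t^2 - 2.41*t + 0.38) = -0.1655*t^4 - 1.9648*t^3 - 1.4797*t^2 + 1.9296*t - 0.342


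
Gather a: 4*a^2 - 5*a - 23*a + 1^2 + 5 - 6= 4*a^2 - 28*a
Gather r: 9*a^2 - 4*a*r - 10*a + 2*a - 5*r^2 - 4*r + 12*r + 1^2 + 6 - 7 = 9*a^2 - 8*a - 5*r^2 + r*(8 - 4*a)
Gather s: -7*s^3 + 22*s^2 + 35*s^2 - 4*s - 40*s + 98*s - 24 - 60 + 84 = -7*s^3 + 57*s^2 + 54*s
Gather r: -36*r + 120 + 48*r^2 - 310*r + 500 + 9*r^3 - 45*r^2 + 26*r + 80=9*r^3 + 3*r^2 - 320*r + 700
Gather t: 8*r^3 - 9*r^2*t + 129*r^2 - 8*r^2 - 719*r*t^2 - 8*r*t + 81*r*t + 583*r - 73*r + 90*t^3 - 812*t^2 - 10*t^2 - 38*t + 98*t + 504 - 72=8*r^3 + 121*r^2 + 510*r + 90*t^3 + t^2*(-719*r - 822) + t*(-9*r^2 + 73*r + 60) + 432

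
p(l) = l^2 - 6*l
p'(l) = 2*l - 6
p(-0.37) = 2.36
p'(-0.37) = -6.74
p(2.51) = -8.76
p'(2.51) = -0.98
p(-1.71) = 13.18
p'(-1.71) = -9.42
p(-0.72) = 4.84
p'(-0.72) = -7.44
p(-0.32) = 2.02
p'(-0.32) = -6.64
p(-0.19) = 1.18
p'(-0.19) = -6.38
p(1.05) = -5.20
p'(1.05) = -3.90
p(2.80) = -8.96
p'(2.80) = -0.40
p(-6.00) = 72.00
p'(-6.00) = -18.00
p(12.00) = 72.00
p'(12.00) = 18.00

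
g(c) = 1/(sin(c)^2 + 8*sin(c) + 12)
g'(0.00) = -0.06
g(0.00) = 0.08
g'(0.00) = -0.06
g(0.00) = 0.08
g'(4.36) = 0.07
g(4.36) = 0.19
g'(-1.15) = -0.08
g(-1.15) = 0.18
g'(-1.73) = 0.04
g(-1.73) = 0.20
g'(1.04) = -0.01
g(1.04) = 0.05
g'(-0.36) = -0.08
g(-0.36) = 0.11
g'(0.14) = -0.05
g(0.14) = 0.08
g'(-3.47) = 0.04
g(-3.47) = 0.07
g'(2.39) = 0.02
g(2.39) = 0.06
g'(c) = (-2*sin(c)*cos(c) - 8*cos(c))/(sin(c)^2 + 8*sin(c) + 12)^2 = -2*(sin(c) + 4)*cos(c)/(sin(c)^2 + 8*sin(c) + 12)^2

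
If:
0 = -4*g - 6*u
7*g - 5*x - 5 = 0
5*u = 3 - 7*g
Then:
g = 9/11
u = -6/11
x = 8/55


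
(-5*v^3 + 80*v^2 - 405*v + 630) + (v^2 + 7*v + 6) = -5*v^3 + 81*v^2 - 398*v + 636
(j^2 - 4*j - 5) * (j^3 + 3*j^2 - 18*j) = j^5 - j^4 - 35*j^3 + 57*j^2 + 90*j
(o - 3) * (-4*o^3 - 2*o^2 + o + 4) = -4*o^4 + 10*o^3 + 7*o^2 + o - 12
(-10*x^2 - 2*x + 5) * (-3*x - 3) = 30*x^3 + 36*x^2 - 9*x - 15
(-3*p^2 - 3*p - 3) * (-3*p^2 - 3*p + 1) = 9*p^4 + 18*p^3 + 15*p^2 + 6*p - 3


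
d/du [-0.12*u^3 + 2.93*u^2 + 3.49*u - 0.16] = -0.36*u^2 + 5.86*u + 3.49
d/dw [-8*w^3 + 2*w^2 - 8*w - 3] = -24*w^2 + 4*w - 8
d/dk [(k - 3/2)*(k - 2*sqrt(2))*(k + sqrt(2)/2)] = 3*k^2 - 3*sqrt(2)*k - 3*k - 2 + 9*sqrt(2)/4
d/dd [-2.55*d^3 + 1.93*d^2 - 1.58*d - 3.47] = -7.65*d^2 + 3.86*d - 1.58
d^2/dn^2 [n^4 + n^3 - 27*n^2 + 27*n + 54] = 12*n^2 + 6*n - 54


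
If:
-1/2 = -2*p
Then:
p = 1/4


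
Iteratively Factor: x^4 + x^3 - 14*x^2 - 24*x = (x - 4)*(x^3 + 5*x^2 + 6*x) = x*(x - 4)*(x^2 + 5*x + 6) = x*(x - 4)*(x + 3)*(x + 2)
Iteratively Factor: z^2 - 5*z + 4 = (z - 1)*(z - 4)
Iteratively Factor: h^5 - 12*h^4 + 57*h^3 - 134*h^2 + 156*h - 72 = (h - 3)*(h^4 - 9*h^3 + 30*h^2 - 44*h + 24) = (h - 3)^2*(h^3 - 6*h^2 + 12*h - 8) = (h - 3)^2*(h - 2)*(h^2 - 4*h + 4) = (h - 3)^2*(h - 2)^2*(h - 2)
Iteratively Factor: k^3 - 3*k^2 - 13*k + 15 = (k - 5)*(k^2 + 2*k - 3) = (k - 5)*(k - 1)*(k + 3)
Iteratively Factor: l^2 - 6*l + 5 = (l - 5)*(l - 1)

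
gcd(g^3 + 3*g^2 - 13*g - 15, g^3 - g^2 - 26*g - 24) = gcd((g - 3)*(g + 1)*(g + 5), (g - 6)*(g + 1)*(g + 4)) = g + 1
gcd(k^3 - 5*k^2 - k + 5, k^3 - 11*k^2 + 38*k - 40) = k - 5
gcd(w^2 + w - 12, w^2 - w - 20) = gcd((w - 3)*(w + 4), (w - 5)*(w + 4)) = w + 4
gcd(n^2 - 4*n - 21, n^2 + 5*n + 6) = n + 3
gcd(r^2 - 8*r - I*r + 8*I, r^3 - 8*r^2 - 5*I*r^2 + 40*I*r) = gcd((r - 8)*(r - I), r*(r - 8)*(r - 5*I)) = r - 8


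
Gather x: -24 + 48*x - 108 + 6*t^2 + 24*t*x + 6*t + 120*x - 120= 6*t^2 + 6*t + x*(24*t + 168) - 252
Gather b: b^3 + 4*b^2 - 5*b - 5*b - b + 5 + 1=b^3 + 4*b^2 - 11*b + 6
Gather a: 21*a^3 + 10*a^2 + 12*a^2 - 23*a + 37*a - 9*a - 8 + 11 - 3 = 21*a^3 + 22*a^2 + 5*a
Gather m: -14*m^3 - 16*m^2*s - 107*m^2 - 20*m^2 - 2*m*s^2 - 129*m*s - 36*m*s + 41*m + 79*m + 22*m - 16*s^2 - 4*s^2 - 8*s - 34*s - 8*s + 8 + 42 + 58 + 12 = -14*m^3 + m^2*(-16*s - 127) + m*(-2*s^2 - 165*s + 142) - 20*s^2 - 50*s + 120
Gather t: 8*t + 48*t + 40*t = 96*t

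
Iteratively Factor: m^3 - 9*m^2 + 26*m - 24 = (m - 4)*(m^2 - 5*m + 6) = (m - 4)*(m - 2)*(m - 3)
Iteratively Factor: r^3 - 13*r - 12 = (r + 3)*(r^2 - 3*r - 4) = (r + 1)*(r + 3)*(r - 4)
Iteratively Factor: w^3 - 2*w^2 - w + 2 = (w + 1)*(w^2 - 3*w + 2) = (w - 2)*(w + 1)*(w - 1)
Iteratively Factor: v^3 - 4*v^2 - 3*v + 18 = (v - 3)*(v^2 - v - 6) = (v - 3)*(v + 2)*(v - 3)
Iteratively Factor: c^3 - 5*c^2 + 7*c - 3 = (c - 1)*(c^2 - 4*c + 3) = (c - 3)*(c - 1)*(c - 1)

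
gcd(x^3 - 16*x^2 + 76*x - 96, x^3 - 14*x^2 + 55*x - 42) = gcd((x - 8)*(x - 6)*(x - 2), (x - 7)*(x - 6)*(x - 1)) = x - 6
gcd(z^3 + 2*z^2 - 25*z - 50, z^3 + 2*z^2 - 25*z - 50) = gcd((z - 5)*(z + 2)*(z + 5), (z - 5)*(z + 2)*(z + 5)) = z^3 + 2*z^2 - 25*z - 50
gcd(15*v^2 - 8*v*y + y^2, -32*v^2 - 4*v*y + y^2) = 1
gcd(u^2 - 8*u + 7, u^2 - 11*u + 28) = u - 7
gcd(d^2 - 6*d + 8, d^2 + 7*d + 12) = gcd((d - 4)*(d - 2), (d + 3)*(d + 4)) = 1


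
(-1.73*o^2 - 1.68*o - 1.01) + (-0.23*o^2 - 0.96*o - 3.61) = -1.96*o^2 - 2.64*o - 4.62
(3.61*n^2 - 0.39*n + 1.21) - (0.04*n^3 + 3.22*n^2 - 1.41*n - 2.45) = -0.04*n^3 + 0.39*n^2 + 1.02*n + 3.66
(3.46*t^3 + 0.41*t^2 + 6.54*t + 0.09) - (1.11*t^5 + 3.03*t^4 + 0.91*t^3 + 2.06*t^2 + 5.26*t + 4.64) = -1.11*t^5 - 3.03*t^4 + 2.55*t^3 - 1.65*t^2 + 1.28*t - 4.55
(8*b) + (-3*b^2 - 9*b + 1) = -3*b^2 - b + 1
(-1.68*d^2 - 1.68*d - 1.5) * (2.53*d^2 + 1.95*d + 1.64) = -4.2504*d^4 - 7.5264*d^3 - 9.8262*d^2 - 5.6802*d - 2.46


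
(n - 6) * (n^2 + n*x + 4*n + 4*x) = n^3 + n^2*x - 2*n^2 - 2*n*x - 24*n - 24*x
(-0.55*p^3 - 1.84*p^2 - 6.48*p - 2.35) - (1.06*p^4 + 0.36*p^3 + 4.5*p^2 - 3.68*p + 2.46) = -1.06*p^4 - 0.91*p^3 - 6.34*p^2 - 2.8*p - 4.81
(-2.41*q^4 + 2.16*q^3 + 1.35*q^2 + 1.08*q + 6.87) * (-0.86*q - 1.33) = 2.0726*q^5 + 1.3477*q^4 - 4.0338*q^3 - 2.7243*q^2 - 7.3446*q - 9.1371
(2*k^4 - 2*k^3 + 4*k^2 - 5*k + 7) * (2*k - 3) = 4*k^5 - 10*k^4 + 14*k^3 - 22*k^2 + 29*k - 21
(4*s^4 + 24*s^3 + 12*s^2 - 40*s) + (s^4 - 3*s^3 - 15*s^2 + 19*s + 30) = 5*s^4 + 21*s^3 - 3*s^2 - 21*s + 30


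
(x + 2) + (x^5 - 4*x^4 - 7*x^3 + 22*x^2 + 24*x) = x^5 - 4*x^4 - 7*x^3 + 22*x^2 + 25*x + 2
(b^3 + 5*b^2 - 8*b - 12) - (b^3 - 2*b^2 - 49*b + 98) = 7*b^2 + 41*b - 110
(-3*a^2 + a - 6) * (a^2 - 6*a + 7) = -3*a^4 + 19*a^3 - 33*a^2 + 43*a - 42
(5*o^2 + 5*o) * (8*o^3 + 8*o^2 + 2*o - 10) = 40*o^5 + 80*o^4 + 50*o^3 - 40*o^2 - 50*o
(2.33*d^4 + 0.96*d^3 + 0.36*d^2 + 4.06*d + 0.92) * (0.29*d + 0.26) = 0.6757*d^5 + 0.8842*d^4 + 0.354*d^3 + 1.271*d^2 + 1.3224*d + 0.2392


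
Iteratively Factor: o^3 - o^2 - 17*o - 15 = (o - 5)*(o^2 + 4*o + 3) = (o - 5)*(o + 1)*(o + 3)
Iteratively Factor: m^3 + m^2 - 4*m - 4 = (m - 2)*(m^2 + 3*m + 2) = (m - 2)*(m + 2)*(m + 1)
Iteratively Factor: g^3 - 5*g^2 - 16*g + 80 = (g + 4)*(g^2 - 9*g + 20) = (g - 5)*(g + 4)*(g - 4)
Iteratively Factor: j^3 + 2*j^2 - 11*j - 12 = (j + 1)*(j^2 + j - 12) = (j - 3)*(j + 1)*(j + 4)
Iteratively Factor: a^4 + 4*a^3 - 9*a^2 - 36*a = (a - 3)*(a^3 + 7*a^2 + 12*a) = (a - 3)*(a + 4)*(a^2 + 3*a) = (a - 3)*(a + 3)*(a + 4)*(a)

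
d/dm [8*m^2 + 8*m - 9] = 16*m + 8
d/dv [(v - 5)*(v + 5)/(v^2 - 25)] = 0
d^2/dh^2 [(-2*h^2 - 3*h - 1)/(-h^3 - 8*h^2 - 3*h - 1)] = 2*(2*h^6 + 9*h^5 + 60*h^4 + 185*h^3 + 135*h^2 - 3*h - 6)/(h^9 + 24*h^8 + 201*h^7 + 659*h^6 + 651*h^5 + 426*h^4 + 174*h^3 + 51*h^2 + 9*h + 1)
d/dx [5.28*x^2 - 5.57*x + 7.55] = 10.56*x - 5.57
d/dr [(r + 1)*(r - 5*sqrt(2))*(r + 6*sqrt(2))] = 3*r^2 + 2*r + 2*sqrt(2)*r - 60 + sqrt(2)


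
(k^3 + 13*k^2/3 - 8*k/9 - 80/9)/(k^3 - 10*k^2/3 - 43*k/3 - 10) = (3*k^2 + 8*k - 16)/(3*(k^2 - 5*k - 6))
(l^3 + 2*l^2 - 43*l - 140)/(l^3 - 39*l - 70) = (l + 4)/(l + 2)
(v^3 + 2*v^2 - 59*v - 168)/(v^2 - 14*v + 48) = (v^2 + 10*v + 21)/(v - 6)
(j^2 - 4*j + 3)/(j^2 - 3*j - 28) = (-j^2 + 4*j - 3)/(-j^2 + 3*j + 28)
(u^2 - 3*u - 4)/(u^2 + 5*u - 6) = (u^2 - 3*u - 4)/(u^2 + 5*u - 6)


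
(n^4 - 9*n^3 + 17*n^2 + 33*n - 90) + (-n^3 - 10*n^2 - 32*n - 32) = n^4 - 10*n^3 + 7*n^2 + n - 122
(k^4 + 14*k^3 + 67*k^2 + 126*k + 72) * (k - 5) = k^5 + 9*k^4 - 3*k^3 - 209*k^2 - 558*k - 360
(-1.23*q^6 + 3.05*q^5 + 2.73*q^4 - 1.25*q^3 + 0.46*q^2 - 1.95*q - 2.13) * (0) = 0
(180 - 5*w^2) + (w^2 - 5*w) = -4*w^2 - 5*w + 180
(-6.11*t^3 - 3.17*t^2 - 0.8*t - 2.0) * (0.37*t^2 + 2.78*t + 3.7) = -2.2607*t^5 - 18.1587*t^4 - 31.7156*t^3 - 14.693*t^2 - 8.52*t - 7.4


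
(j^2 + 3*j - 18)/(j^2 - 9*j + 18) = (j + 6)/(j - 6)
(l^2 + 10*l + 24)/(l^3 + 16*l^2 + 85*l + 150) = (l + 4)/(l^2 + 10*l + 25)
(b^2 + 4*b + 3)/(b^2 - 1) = (b + 3)/(b - 1)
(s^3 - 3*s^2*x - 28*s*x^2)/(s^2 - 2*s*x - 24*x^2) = s*(-s + 7*x)/(-s + 6*x)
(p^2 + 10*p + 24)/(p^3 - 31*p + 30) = (p + 4)/(p^2 - 6*p + 5)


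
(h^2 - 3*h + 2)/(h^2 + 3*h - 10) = (h - 1)/(h + 5)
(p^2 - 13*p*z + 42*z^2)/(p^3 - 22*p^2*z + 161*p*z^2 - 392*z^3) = (p - 6*z)/(p^2 - 15*p*z + 56*z^2)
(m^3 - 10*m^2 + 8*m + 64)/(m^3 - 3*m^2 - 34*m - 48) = (m - 4)/(m + 3)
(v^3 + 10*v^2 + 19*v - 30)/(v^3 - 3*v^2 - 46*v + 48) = (v + 5)/(v - 8)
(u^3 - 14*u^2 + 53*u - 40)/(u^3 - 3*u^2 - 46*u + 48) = (u - 5)/(u + 6)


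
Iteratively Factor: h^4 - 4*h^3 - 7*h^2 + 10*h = (h - 1)*(h^3 - 3*h^2 - 10*h) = (h - 5)*(h - 1)*(h^2 + 2*h) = (h - 5)*(h - 1)*(h + 2)*(h)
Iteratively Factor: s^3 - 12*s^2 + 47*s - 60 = (s - 5)*(s^2 - 7*s + 12) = (s - 5)*(s - 4)*(s - 3)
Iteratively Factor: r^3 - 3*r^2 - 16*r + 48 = (r - 4)*(r^2 + r - 12) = (r - 4)*(r - 3)*(r + 4)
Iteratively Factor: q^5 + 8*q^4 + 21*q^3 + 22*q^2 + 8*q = (q + 1)*(q^4 + 7*q^3 + 14*q^2 + 8*q) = (q + 1)^2*(q^3 + 6*q^2 + 8*q) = (q + 1)^2*(q + 4)*(q^2 + 2*q) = (q + 1)^2*(q + 2)*(q + 4)*(q)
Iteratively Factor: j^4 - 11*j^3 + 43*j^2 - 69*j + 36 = (j - 3)*(j^3 - 8*j^2 + 19*j - 12) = (j - 3)*(j - 1)*(j^2 - 7*j + 12) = (j - 3)^2*(j - 1)*(j - 4)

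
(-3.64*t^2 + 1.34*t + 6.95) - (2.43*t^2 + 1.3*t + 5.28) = -6.07*t^2 + 0.04*t + 1.67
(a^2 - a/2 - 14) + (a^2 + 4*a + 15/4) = 2*a^2 + 7*a/2 - 41/4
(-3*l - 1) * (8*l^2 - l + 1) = -24*l^3 - 5*l^2 - 2*l - 1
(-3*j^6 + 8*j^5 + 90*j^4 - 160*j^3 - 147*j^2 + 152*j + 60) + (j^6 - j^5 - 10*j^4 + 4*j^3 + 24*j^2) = -2*j^6 + 7*j^5 + 80*j^4 - 156*j^3 - 123*j^2 + 152*j + 60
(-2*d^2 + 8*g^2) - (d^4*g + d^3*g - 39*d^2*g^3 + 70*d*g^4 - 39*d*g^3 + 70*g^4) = -d^4*g - d^3*g + 39*d^2*g^3 - 2*d^2 - 70*d*g^4 + 39*d*g^3 - 70*g^4 + 8*g^2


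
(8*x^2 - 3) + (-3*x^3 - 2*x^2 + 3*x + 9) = -3*x^3 + 6*x^2 + 3*x + 6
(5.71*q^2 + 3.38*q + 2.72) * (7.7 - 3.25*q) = -18.5575*q^3 + 32.982*q^2 + 17.186*q + 20.944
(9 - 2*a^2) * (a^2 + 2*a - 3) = -2*a^4 - 4*a^3 + 15*a^2 + 18*a - 27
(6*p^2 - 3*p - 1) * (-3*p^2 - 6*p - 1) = -18*p^4 - 27*p^3 + 15*p^2 + 9*p + 1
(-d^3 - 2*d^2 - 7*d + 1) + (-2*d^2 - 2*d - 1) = -d^3 - 4*d^2 - 9*d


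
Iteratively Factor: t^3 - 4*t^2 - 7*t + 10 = (t - 1)*(t^2 - 3*t - 10) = (t - 5)*(t - 1)*(t + 2)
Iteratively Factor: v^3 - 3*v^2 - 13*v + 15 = (v - 1)*(v^2 - 2*v - 15) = (v - 5)*(v - 1)*(v + 3)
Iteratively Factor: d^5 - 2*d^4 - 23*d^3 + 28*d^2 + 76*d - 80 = (d - 2)*(d^4 - 23*d^2 - 18*d + 40) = (d - 2)*(d + 2)*(d^3 - 2*d^2 - 19*d + 20) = (d - 2)*(d - 1)*(d + 2)*(d^2 - d - 20) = (d - 5)*(d - 2)*(d - 1)*(d + 2)*(d + 4)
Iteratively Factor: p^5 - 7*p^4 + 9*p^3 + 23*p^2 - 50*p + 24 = (p - 4)*(p^4 - 3*p^3 - 3*p^2 + 11*p - 6) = (p - 4)*(p + 2)*(p^3 - 5*p^2 + 7*p - 3) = (p - 4)*(p - 3)*(p + 2)*(p^2 - 2*p + 1) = (p - 4)*(p - 3)*(p - 1)*(p + 2)*(p - 1)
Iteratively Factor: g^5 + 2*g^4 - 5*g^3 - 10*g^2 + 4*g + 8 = (g + 2)*(g^4 - 5*g^2 + 4) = (g - 2)*(g + 2)*(g^3 + 2*g^2 - g - 2) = (g - 2)*(g + 1)*(g + 2)*(g^2 + g - 2) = (g - 2)*(g - 1)*(g + 1)*(g + 2)*(g + 2)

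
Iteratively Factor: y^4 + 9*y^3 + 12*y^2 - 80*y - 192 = (y + 4)*(y^3 + 5*y^2 - 8*y - 48) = (y + 4)^2*(y^2 + y - 12) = (y + 4)^3*(y - 3)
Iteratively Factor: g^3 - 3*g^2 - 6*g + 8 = (g + 2)*(g^2 - 5*g + 4) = (g - 4)*(g + 2)*(g - 1)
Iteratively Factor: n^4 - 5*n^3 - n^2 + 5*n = (n - 1)*(n^3 - 4*n^2 - 5*n) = (n - 5)*(n - 1)*(n^2 + n) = n*(n - 5)*(n - 1)*(n + 1)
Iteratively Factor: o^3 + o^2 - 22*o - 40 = (o + 2)*(o^2 - o - 20) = (o - 5)*(o + 2)*(o + 4)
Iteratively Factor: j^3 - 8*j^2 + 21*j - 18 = (j - 3)*(j^2 - 5*j + 6) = (j - 3)^2*(j - 2)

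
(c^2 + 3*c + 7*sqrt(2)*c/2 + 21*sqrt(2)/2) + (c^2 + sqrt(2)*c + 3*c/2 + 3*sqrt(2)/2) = 2*c^2 + 9*c/2 + 9*sqrt(2)*c/2 + 12*sqrt(2)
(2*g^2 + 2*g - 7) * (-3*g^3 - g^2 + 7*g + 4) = -6*g^5 - 8*g^4 + 33*g^3 + 29*g^2 - 41*g - 28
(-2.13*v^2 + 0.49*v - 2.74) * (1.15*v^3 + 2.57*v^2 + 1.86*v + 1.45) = -2.4495*v^5 - 4.9106*v^4 - 5.8535*v^3 - 9.2189*v^2 - 4.3859*v - 3.973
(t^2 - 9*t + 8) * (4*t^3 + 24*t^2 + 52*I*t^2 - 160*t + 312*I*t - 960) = 4*t^5 - 12*t^4 + 52*I*t^4 - 344*t^3 - 156*I*t^3 + 672*t^2 - 2392*I*t^2 + 7360*t + 2496*I*t - 7680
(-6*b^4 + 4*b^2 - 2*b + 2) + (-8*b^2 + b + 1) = -6*b^4 - 4*b^2 - b + 3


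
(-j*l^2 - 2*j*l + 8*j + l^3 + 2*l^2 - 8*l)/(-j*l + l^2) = l + 2 - 8/l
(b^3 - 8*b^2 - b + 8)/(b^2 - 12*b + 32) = (b^2 - 1)/(b - 4)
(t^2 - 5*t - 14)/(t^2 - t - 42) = (t + 2)/(t + 6)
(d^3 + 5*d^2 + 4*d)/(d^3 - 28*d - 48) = d*(d + 1)/(d^2 - 4*d - 12)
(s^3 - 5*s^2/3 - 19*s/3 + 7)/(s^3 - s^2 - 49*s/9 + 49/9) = 3*(s - 3)/(3*s - 7)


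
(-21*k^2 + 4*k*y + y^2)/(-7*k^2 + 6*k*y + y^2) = (-3*k + y)/(-k + y)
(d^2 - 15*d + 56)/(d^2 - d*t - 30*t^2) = (-d^2 + 15*d - 56)/(-d^2 + d*t + 30*t^2)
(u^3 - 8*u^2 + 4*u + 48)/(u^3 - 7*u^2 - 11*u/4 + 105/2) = 4*(u^2 - 2*u - 8)/(4*u^2 - 4*u - 35)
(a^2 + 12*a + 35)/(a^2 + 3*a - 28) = (a + 5)/(a - 4)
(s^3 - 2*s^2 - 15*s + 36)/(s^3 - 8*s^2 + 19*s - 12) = (s^2 + s - 12)/(s^2 - 5*s + 4)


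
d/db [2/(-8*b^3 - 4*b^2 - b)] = 2*(24*b^2 + 8*b + 1)/(b^2*(8*b^2 + 4*b + 1)^2)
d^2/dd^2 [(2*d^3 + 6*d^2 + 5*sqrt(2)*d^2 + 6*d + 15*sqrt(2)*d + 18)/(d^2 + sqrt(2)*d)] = 18*(sqrt(2)*d^3 + 6*d^2 + 6*sqrt(2)*d + 4)/(d^3*(d^3 + 3*sqrt(2)*d^2 + 6*d + 2*sqrt(2)))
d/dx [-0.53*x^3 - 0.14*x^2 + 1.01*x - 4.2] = -1.59*x^2 - 0.28*x + 1.01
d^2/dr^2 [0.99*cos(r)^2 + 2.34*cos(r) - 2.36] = 3.96*sin(r)^2 - 2.34*cos(r) - 1.98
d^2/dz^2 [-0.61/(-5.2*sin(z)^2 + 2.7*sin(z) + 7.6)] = (65.9776*sin(z)^4 - 25.6932*sin(z)^3 + 1.90929999999997*sin(z)^2 + 38.8692*sin(z) - 57.1082)/(-5.2*sin(z)^2 + 2.7*sin(z) + 7.6)^3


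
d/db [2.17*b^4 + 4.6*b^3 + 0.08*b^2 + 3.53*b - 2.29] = 8.68*b^3 + 13.8*b^2 + 0.16*b + 3.53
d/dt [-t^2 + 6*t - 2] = 6 - 2*t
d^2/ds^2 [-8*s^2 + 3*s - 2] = -16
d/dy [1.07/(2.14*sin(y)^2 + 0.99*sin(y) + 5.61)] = -(4.5796*sin(y) + 1.0593)*cos(y)/(2.14*sin(y)^2 + 0.99*sin(y) + 5.61)^2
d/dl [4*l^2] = 8*l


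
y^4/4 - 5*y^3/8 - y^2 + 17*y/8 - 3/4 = (y/4 + 1/2)*(y - 3)*(y - 1)*(y - 1/2)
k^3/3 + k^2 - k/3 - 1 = (k/3 + 1)*(k - 1)*(k + 1)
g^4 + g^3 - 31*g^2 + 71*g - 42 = (g - 3)*(g - 2)*(g - 1)*(g + 7)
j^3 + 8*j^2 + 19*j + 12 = (j + 1)*(j + 3)*(j + 4)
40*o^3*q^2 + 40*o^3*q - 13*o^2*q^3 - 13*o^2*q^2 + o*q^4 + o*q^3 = q*(-8*o + q)*(-5*o + q)*(o*q + o)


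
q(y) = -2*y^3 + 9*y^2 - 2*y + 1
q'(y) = -6*y^2 + 18*y - 2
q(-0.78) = 8.98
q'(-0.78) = -19.69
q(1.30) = 9.22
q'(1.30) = 11.26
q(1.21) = 8.21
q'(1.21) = 11.00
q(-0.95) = 12.74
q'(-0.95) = -24.52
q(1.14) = 7.45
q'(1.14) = 10.72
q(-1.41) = 27.32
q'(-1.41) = -39.31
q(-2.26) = 74.57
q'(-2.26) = -73.33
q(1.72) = 14.01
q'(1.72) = 11.21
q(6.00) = -119.00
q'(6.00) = -110.00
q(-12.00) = 4777.00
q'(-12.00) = -1082.00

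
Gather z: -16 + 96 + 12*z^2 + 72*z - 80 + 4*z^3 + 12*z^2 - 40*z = 4*z^3 + 24*z^2 + 32*z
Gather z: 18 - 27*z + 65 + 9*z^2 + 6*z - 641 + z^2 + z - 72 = 10*z^2 - 20*z - 630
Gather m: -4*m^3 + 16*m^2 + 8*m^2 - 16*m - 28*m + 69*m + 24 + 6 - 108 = -4*m^3 + 24*m^2 + 25*m - 78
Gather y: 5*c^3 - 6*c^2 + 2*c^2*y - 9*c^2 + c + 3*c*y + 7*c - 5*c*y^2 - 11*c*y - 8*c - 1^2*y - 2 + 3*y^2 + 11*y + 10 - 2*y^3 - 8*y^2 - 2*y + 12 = 5*c^3 - 15*c^2 - 2*y^3 + y^2*(-5*c - 5) + y*(2*c^2 - 8*c + 8) + 20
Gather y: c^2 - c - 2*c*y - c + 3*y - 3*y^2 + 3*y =c^2 - 2*c - 3*y^2 + y*(6 - 2*c)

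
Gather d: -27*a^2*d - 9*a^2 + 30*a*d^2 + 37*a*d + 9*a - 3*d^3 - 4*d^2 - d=-9*a^2 + 9*a - 3*d^3 + d^2*(30*a - 4) + d*(-27*a^2 + 37*a - 1)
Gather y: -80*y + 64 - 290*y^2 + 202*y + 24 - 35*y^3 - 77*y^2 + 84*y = -35*y^3 - 367*y^2 + 206*y + 88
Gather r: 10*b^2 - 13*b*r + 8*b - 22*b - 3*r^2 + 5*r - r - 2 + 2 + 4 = 10*b^2 - 14*b - 3*r^2 + r*(4 - 13*b) + 4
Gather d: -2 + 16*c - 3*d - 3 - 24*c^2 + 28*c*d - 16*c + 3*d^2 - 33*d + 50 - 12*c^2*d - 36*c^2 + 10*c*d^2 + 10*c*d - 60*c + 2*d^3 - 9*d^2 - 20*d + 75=-60*c^2 - 60*c + 2*d^3 + d^2*(10*c - 6) + d*(-12*c^2 + 38*c - 56) + 120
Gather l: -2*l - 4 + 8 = 4 - 2*l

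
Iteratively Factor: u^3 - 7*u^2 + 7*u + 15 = (u + 1)*(u^2 - 8*u + 15) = (u - 3)*(u + 1)*(u - 5)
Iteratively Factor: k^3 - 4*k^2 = (k - 4)*(k^2) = k*(k - 4)*(k)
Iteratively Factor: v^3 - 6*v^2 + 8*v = (v - 4)*(v^2 - 2*v) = (v - 4)*(v - 2)*(v)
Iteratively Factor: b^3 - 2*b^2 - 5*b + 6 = (b - 3)*(b^2 + b - 2) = (b - 3)*(b + 2)*(b - 1)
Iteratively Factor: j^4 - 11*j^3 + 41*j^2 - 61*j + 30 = (j - 2)*(j^3 - 9*j^2 + 23*j - 15) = (j - 3)*(j - 2)*(j^2 - 6*j + 5) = (j - 3)*(j - 2)*(j - 1)*(j - 5)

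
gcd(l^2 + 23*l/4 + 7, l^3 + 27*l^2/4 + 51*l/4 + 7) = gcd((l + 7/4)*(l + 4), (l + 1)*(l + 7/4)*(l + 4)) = l^2 + 23*l/4 + 7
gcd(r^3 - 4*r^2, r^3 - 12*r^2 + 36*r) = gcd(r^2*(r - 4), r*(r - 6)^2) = r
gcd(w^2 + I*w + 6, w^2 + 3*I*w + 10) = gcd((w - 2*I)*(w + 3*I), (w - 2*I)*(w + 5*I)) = w - 2*I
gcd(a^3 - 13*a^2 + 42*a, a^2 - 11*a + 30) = a - 6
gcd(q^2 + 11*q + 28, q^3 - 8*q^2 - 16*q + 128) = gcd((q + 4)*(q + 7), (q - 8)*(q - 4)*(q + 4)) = q + 4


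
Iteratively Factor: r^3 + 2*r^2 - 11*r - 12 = (r - 3)*(r^2 + 5*r + 4) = (r - 3)*(r + 1)*(r + 4)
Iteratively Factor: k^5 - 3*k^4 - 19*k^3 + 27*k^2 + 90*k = (k - 5)*(k^4 + 2*k^3 - 9*k^2 - 18*k) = (k - 5)*(k - 3)*(k^3 + 5*k^2 + 6*k) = k*(k - 5)*(k - 3)*(k^2 + 5*k + 6) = k*(k - 5)*(k - 3)*(k + 3)*(k + 2)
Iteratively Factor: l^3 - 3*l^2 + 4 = (l - 2)*(l^2 - l - 2) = (l - 2)^2*(l + 1)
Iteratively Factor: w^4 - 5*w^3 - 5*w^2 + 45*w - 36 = (w - 3)*(w^3 - 2*w^2 - 11*w + 12) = (w - 3)*(w - 1)*(w^2 - w - 12) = (w - 4)*(w - 3)*(w - 1)*(w + 3)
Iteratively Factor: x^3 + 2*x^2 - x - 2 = (x + 2)*(x^2 - 1) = (x - 1)*(x + 2)*(x + 1)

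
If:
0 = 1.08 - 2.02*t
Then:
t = 0.53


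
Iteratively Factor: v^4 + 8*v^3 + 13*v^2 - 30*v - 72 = (v - 2)*(v^3 + 10*v^2 + 33*v + 36) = (v - 2)*(v + 3)*(v^2 + 7*v + 12) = (v - 2)*(v + 3)^2*(v + 4)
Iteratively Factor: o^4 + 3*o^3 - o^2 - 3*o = (o - 1)*(o^3 + 4*o^2 + 3*o) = (o - 1)*(o + 3)*(o^2 + o) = o*(o - 1)*(o + 3)*(o + 1)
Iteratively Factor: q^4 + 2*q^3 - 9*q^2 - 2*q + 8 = (q + 1)*(q^3 + q^2 - 10*q + 8) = (q - 2)*(q + 1)*(q^2 + 3*q - 4) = (q - 2)*(q - 1)*(q + 1)*(q + 4)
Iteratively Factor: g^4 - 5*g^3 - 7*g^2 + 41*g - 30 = (g + 3)*(g^3 - 8*g^2 + 17*g - 10) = (g - 2)*(g + 3)*(g^2 - 6*g + 5) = (g - 2)*(g - 1)*(g + 3)*(g - 5)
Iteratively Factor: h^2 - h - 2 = (h + 1)*(h - 2)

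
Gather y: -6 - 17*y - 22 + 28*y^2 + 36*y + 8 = 28*y^2 + 19*y - 20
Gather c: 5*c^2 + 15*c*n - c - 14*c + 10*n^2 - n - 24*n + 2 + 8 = 5*c^2 + c*(15*n - 15) + 10*n^2 - 25*n + 10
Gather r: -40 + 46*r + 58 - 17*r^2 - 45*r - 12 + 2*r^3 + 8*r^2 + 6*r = 2*r^3 - 9*r^2 + 7*r + 6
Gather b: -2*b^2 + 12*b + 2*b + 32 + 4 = -2*b^2 + 14*b + 36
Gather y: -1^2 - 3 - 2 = -6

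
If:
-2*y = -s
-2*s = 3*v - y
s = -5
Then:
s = -5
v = 5/2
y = -5/2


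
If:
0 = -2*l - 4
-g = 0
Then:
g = 0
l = -2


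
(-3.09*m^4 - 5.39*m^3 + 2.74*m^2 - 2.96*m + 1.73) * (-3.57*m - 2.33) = 11.0313*m^5 + 26.442*m^4 + 2.7769*m^3 + 4.183*m^2 + 0.7207*m - 4.0309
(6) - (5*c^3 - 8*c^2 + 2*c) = -5*c^3 + 8*c^2 - 2*c + 6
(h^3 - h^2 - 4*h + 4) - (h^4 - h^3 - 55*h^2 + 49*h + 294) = -h^4 + 2*h^3 + 54*h^2 - 53*h - 290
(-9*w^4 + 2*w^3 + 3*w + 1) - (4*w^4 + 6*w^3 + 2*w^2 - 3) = -13*w^4 - 4*w^3 - 2*w^2 + 3*w + 4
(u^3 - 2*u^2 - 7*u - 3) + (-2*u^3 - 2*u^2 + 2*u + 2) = -u^3 - 4*u^2 - 5*u - 1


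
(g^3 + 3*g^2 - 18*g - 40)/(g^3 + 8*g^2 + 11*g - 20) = (g^2 - 2*g - 8)/(g^2 + 3*g - 4)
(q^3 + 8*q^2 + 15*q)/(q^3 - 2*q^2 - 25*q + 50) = q*(q + 3)/(q^2 - 7*q + 10)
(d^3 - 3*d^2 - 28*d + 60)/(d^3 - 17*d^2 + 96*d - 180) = (d^2 + 3*d - 10)/(d^2 - 11*d + 30)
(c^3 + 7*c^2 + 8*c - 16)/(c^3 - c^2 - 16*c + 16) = (c + 4)/(c - 4)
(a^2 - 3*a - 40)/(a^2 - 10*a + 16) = (a + 5)/(a - 2)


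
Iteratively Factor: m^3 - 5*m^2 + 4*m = (m - 1)*(m^2 - 4*m) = m*(m - 1)*(m - 4)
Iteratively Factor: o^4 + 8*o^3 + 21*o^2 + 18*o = (o + 2)*(o^3 + 6*o^2 + 9*o) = (o + 2)*(o + 3)*(o^2 + 3*o) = o*(o + 2)*(o + 3)*(o + 3)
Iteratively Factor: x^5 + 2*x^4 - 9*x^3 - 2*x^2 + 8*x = (x + 1)*(x^4 + x^3 - 10*x^2 + 8*x) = (x + 1)*(x + 4)*(x^3 - 3*x^2 + 2*x) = (x - 1)*(x + 1)*(x + 4)*(x^2 - 2*x) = x*(x - 1)*(x + 1)*(x + 4)*(x - 2)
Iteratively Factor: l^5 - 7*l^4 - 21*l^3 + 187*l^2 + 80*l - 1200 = (l - 5)*(l^4 - 2*l^3 - 31*l^2 + 32*l + 240) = (l - 5)^2*(l^3 + 3*l^2 - 16*l - 48) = (l - 5)^2*(l - 4)*(l^2 + 7*l + 12) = (l - 5)^2*(l - 4)*(l + 3)*(l + 4)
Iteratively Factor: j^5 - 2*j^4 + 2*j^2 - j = (j)*(j^4 - 2*j^3 + 2*j - 1) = j*(j + 1)*(j^3 - 3*j^2 + 3*j - 1) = j*(j - 1)*(j + 1)*(j^2 - 2*j + 1) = j*(j - 1)^2*(j + 1)*(j - 1)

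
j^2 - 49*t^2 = (j - 7*t)*(j + 7*t)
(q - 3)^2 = q^2 - 6*q + 9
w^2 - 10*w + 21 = (w - 7)*(w - 3)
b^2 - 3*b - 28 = (b - 7)*(b + 4)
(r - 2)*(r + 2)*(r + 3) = r^3 + 3*r^2 - 4*r - 12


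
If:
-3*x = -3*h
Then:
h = x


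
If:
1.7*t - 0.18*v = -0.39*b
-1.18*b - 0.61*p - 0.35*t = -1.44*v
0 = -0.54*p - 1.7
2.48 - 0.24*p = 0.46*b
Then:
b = 7.03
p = -3.15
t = -1.17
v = 4.14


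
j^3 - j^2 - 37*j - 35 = (j - 7)*(j + 1)*(j + 5)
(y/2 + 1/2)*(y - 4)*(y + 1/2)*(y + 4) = y^4/2 + 3*y^3/4 - 31*y^2/4 - 12*y - 4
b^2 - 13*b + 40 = (b - 8)*(b - 5)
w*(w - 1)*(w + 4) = w^3 + 3*w^2 - 4*w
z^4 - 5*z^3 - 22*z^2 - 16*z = z*(z - 8)*(z + 1)*(z + 2)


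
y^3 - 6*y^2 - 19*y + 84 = (y - 7)*(y - 3)*(y + 4)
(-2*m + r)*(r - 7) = -2*m*r + 14*m + r^2 - 7*r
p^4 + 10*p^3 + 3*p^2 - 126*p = p*(p - 3)*(p + 6)*(p + 7)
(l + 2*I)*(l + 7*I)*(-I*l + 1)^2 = -l^4 - 11*I*l^3 + 33*l^2 + 37*I*l - 14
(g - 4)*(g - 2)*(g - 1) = g^3 - 7*g^2 + 14*g - 8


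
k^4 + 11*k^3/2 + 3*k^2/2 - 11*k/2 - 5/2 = (k - 1)*(k + 1/2)*(k + 1)*(k + 5)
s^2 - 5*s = s*(s - 5)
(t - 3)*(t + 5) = t^2 + 2*t - 15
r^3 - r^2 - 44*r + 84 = (r - 6)*(r - 2)*(r + 7)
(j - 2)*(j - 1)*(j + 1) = j^3 - 2*j^2 - j + 2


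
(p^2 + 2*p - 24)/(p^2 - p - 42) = (p - 4)/(p - 7)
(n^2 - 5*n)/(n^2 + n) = (n - 5)/(n + 1)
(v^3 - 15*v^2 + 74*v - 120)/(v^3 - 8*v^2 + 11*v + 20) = (v - 6)/(v + 1)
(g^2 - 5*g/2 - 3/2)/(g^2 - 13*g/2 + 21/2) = (2*g + 1)/(2*g - 7)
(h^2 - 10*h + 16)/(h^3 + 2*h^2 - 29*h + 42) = (h - 8)/(h^2 + 4*h - 21)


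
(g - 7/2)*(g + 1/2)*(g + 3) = g^3 - 43*g/4 - 21/4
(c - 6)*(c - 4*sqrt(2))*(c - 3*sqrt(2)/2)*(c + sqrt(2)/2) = c^4 - 5*sqrt(2)*c^3 - 6*c^3 + 13*c^2/2 + 30*sqrt(2)*c^2 - 39*c + 6*sqrt(2)*c - 36*sqrt(2)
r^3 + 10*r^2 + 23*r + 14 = (r + 1)*(r + 2)*(r + 7)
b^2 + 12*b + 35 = (b + 5)*(b + 7)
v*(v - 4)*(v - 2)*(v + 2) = v^4 - 4*v^3 - 4*v^2 + 16*v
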